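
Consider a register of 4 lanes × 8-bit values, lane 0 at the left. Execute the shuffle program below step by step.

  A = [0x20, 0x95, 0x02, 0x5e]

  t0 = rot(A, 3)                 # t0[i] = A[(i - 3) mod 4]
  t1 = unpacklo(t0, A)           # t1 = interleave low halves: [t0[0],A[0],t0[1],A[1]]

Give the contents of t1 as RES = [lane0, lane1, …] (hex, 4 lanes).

RES = [ 0x95  0x20  0x02  0x95 ]

  t0: 95 02 5e 20
  t1: 95 20 02 95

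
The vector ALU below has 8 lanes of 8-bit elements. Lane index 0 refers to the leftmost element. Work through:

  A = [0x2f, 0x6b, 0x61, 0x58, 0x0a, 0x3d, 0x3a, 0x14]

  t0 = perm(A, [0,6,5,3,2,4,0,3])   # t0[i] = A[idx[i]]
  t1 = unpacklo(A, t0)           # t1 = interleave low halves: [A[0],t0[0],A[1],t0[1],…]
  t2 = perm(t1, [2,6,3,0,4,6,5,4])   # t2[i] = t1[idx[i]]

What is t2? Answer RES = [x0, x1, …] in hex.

t0 = [0x2f, 0x3a, 0x3d, 0x58, 0x61, 0x0a, 0x2f, 0x58]
t1 = [0x2f, 0x2f, 0x6b, 0x3a, 0x61, 0x3d, 0x58, 0x58]
t2 = [0x6b, 0x58, 0x3a, 0x2f, 0x61, 0x58, 0x3d, 0x61]

RES = [0x6b, 0x58, 0x3a, 0x2f, 0x61, 0x58, 0x3d, 0x61]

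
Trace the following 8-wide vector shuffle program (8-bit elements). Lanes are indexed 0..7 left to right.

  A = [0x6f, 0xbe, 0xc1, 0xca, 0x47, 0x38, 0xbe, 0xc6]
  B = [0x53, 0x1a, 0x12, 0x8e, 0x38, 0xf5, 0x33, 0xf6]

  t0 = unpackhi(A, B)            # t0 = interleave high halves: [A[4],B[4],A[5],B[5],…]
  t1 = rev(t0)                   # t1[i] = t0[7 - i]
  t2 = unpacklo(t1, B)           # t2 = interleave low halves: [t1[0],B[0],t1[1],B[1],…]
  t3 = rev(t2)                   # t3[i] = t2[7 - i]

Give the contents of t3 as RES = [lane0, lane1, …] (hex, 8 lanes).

→ t0 |47|38|38|f5|be|33|c6|f6|
→ t1 |f6|c6|33|be|f5|38|38|47|
→ t2 |f6|53|c6|1a|33|12|be|8e|
→ t3 |8e|be|12|33|1a|c6|53|f6|

RES = [ 0x8e  0xbe  0x12  0x33  0x1a  0xc6  0x53  0xf6 ]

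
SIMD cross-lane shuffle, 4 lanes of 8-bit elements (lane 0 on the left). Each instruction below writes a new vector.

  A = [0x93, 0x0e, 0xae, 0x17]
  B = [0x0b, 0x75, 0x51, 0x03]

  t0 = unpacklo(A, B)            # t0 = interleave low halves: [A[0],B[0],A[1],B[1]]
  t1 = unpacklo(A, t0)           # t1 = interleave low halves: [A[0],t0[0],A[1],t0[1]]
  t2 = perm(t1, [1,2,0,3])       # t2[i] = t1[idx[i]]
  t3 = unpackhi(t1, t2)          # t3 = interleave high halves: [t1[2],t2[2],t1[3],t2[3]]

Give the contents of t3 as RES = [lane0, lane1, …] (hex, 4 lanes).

RES = [ 0x0e  0x93  0x0b  0x0b ]

  t0: 93 0b 0e 75
  t1: 93 93 0e 0b
  t2: 93 0e 93 0b
  t3: 0e 93 0b 0b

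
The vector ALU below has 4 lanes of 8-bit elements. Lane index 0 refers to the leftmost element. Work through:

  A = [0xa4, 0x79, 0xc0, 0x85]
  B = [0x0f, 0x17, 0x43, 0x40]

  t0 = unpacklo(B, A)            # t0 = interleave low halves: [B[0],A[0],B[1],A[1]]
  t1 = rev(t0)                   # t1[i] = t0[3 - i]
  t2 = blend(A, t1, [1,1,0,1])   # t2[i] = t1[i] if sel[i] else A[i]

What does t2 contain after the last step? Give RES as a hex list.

→ t0 |0f|a4|17|79|
→ t1 |79|17|a4|0f|
→ t2 |79|17|c0|0f|

RES = [0x79, 0x17, 0xc0, 0x0f]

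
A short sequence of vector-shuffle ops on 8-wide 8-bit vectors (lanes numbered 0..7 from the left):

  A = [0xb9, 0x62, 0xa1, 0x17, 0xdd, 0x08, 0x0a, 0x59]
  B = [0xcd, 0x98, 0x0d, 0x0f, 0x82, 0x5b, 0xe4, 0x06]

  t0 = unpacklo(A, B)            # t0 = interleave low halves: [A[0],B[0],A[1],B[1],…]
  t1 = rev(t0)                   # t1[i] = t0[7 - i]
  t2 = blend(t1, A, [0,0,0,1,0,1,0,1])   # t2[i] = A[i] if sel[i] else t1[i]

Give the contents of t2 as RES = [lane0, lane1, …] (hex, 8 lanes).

RES = [ 0x0f  0x17  0x0d  0x17  0x98  0x08  0xcd  0x59 ]

t0 = [0xb9, 0xcd, 0x62, 0x98, 0xa1, 0x0d, 0x17, 0x0f]
t1 = [0x0f, 0x17, 0x0d, 0xa1, 0x98, 0x62, 0xcd, 0xb9]
t2 = [0x0f, 0x17, 0x0d, 0x17, 0x98, 0x08, 0xcd, 0x59]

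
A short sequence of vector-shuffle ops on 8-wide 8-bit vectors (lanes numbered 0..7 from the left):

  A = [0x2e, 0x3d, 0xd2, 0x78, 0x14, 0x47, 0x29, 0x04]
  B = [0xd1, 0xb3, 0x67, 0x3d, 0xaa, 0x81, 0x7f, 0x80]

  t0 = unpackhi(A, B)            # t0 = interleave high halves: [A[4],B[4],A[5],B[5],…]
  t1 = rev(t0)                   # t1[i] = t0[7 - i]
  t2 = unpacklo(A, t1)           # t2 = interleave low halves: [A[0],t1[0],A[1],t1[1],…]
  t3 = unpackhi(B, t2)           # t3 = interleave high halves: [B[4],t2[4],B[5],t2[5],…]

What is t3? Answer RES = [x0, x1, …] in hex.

RES = [0xaa, 0xd2, 0x81, 0x7f, 0x7f, 0x78, 0x80, 0x29]

t0 = [0x14, 0xaa, 0x47, 0x81, 0x29, 0x7f, 0x04, 0x80]
t1 = [0x80, 0x04, 0x7f, 0x29, 0x81, 0x47, 0xaa, 0x14]
t2 = [0x2e, 0x80, 0x3d, 0x04, 0xd2, 0x7f, 0x78, 0x29]
t3 = [0xaa, 0xd2, 0x81, 0x7f, 0x7f, 0x78, 0x80, 0x29]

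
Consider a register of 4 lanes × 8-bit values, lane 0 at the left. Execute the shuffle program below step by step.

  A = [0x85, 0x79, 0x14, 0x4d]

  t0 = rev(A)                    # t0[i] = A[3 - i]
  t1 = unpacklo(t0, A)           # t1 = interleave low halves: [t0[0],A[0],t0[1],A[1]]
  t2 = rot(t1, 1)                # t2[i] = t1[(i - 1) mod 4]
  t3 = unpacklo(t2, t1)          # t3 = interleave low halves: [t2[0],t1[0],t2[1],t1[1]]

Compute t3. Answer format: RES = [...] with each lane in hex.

t0 = [0x4d, 0x14, 0x79, 0x85]
t1 = [0x4d, 0x85, 0x14, 0x79]
t2 = [0x79, 0x4d, 0x85, 0x14]
t3 = [0x79, 0x4d, 0x4d, 0x85]

RES = [ 0x79  0x4d  0x4d  0x85 ]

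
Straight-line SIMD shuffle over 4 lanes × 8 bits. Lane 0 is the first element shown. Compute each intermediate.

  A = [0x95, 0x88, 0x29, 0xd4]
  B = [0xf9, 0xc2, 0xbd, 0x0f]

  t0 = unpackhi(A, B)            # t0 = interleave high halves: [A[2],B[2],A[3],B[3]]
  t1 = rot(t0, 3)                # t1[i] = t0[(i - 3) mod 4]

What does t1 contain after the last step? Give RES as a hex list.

  t0: 29 bd d4 0f
  t1: bd d4 0f 29

RES = [0xbd, 0xd4, 0x0f, 0x29]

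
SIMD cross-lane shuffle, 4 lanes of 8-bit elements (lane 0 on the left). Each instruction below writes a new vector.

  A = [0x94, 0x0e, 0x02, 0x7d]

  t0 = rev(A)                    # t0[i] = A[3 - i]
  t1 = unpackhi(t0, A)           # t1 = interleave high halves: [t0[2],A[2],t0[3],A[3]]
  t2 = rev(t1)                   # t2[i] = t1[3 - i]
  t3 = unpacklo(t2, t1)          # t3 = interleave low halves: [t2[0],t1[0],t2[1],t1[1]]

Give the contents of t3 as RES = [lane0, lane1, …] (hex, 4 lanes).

t0 = [0x7d, 0x02, 0x0e, 0x94]
t1 = [0x0e, 0x02, 0x94, 0x7d]
t2 = [0x7d, 0x94, 0x02, 0x0e]
t3 = [0x7d, 0x0e, 0x94, 0x02]

RES = [ 0x7d  0x0e  0x94  0x02 ]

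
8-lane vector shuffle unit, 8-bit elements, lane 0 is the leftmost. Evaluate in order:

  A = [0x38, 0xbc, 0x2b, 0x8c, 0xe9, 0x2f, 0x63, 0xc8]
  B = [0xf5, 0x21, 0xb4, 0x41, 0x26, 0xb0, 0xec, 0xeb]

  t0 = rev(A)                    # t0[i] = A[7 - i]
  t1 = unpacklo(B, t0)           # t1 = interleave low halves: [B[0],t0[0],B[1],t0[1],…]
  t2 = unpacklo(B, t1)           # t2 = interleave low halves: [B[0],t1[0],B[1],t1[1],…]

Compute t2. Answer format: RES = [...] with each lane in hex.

RES = [ 0xf5  0xf5  0x21  0xc8  0xb4  0x21  0x41  0x63 ]

  t0: c8 63 2f e9 8c 2b bc 38
  t1: f5 c8 21 63 b4 2f 41 e9
  t2: f5 f5 21 c8 b4 21 41 63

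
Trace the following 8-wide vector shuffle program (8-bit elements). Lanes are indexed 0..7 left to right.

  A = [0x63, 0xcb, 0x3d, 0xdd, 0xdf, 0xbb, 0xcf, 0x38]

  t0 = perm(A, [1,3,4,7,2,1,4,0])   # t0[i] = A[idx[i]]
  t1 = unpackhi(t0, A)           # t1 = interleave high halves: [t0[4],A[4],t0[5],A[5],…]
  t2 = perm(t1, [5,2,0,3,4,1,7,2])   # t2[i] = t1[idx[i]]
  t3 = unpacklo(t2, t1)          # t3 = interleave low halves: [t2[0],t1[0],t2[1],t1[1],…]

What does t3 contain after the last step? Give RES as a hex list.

RES = [ 0xcf  0x3d  0xcb  0xdf  0x3d  0xcb  0xbb  0xbb ]

→ t0 |cb|dd|df|38|3d|cb|df|63|
→ t1 |3d|df|cb|bb|df|cf|63|38|
→ t2 |cf|cb|3d|bb|df|df|38|cb|
→ t3 |cf|3d|cb|df|3d|cb|bb|bb|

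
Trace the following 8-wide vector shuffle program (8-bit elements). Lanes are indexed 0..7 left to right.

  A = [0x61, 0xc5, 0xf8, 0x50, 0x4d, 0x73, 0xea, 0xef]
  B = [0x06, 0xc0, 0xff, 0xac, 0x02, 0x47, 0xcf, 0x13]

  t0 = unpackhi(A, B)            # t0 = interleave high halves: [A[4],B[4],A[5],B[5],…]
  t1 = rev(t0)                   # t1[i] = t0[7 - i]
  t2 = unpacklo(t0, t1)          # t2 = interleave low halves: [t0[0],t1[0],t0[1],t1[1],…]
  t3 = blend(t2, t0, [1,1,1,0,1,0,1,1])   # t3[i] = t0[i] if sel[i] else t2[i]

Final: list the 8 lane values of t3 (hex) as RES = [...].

RES = [0x4d, 0x02, 0x73, 0xef, 0xea, 0xcf, 0xef, 0x13]

  t0: 4d 02 73 47 ea cf ef 13
  t1: 13 ef cf ea 47 73 02 4d
  t2: 4d 13 02 ef 73 cf 47 ea
  t3: 4d 02 73 ef ea cf ef 13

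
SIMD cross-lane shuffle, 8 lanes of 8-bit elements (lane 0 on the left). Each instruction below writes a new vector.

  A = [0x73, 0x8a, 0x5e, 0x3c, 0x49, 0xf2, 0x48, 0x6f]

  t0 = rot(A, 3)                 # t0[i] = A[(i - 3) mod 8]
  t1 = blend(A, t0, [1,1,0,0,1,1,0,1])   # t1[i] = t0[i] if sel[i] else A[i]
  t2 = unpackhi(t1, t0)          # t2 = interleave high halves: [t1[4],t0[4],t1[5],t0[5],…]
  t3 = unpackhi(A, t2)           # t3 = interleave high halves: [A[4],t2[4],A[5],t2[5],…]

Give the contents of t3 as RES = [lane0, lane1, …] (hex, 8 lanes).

RES = [0x49, 0x48, 0xf2, 0x3c, 0x48, 0x49, 0x6f, 0x49]

→ t0 |f2|48|6f|73|8a|5e|3c|49|
→ t1 |f2|48|5e|3c|8a|5e|48|49|
→ t2 |8a|8a|5e|5e|48|3c|49|49|
→ t3 |49|48|f2|3c|48|49|6f|49|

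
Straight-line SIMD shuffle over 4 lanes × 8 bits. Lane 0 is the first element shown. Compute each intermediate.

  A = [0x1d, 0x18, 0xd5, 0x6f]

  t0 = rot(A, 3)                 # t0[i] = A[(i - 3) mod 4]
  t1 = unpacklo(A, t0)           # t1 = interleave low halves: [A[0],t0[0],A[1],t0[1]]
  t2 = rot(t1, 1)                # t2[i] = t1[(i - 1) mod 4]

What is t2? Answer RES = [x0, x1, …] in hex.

  t0: 18 d5 6f 1d
  t1: 1d 18 18 d5
  t2: d5 1d 18 18

RES = [0xd5, 0x1d, 0x18, 0x18]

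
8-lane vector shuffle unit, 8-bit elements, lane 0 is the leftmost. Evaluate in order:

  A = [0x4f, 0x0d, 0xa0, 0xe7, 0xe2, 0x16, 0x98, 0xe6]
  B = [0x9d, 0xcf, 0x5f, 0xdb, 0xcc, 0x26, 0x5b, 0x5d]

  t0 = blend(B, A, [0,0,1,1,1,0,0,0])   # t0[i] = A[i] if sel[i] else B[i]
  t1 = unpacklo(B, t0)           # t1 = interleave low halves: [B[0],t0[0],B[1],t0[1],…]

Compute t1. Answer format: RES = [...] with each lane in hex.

RES = [0x9d, 0x9d, 0xcf, 0xcf, 0x5f, 0xa0, 0xdb, 0xe7]

→ t0 |9d|cf|a0|e7|e2|26|5b|5d|
→ t1 |9d|9d|cf|cf|5f|a0|db|e7|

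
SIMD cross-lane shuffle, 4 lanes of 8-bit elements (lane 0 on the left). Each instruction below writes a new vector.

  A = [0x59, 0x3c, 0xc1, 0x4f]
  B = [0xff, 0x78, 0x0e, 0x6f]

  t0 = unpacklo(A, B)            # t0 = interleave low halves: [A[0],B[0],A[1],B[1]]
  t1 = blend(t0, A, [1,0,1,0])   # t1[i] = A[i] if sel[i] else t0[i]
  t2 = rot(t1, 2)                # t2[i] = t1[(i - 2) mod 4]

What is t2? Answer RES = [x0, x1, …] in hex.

RES = [0xc1, 0x78, 0x59, 0xff]

→ t0 |59|ff|3c|78|
→ t1 |59|ff|c1|78|
→ t2 |c1|78|59|ff|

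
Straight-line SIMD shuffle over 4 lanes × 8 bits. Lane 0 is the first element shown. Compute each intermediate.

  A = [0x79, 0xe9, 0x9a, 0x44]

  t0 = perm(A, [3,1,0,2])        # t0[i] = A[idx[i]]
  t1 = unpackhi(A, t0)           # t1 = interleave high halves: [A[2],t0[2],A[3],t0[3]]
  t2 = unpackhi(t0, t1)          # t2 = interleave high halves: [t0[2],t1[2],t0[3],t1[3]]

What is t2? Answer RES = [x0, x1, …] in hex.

RES = [ 0x79  0x44  0x9a  0x9a ]

→ t0 |44|e9|79|9a|
→ t1 |9a|79|44|9a|
→ t2 |79|44|9a|9a|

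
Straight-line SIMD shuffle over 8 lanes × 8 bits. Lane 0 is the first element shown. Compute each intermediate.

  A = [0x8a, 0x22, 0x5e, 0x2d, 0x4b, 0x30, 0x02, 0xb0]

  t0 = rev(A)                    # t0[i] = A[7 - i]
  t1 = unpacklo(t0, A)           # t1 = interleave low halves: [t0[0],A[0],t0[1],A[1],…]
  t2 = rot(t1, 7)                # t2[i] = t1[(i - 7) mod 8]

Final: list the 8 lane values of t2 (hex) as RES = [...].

RES = [0x8a, 0x02, 0x22, 0x30, 0x5e, 0x4b, 0x2d, 0xb0]

  t0: b0 02 30 4b 2d 5e 22 8a
  t1: b0 8a 02 22 30 5e 4b 2d
  t2: 8a 02 22 30 5e 4b 2d b0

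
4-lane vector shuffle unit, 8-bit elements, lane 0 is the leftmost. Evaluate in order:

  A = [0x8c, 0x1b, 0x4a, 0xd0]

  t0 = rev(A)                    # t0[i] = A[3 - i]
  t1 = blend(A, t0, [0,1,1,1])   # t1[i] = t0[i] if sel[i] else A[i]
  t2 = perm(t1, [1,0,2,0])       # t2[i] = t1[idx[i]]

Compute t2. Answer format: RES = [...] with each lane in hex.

RES = [ 0x4a  0x8c  0x1b  0x8c ]

t0 = [0xd0, 0x4a, 0x1b, 0x8c]
t1 = [0x8c, 0x4a, 0x1b, 0x8c]
t2 = [0x4a, 0x8c, 0x1b, 0x8c]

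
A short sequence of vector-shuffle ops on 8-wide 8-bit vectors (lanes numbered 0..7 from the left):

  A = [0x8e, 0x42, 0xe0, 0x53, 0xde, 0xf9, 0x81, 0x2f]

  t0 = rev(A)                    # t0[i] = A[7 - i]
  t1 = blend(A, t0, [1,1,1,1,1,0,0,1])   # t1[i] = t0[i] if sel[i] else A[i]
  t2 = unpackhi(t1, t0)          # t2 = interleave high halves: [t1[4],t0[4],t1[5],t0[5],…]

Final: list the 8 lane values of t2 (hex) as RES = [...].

t0 = [0x2f, 0x81, 0xf9, 0xde, 0x53, 0xe0, 0x42, 0x8e]
t1 = [0x2f, 0x81, 0xf9, 0xde, 0x53, 0xf9, 0x81, 0x8e]
t2 = [0x53, 0x53, 0xf9, 0xe0, 0x81, 0x42, 0x8e, 0x8e]

RES = [ 0x53  0x53  0xf9  0xe0  0x81  0x42  0x8e  0x8e ]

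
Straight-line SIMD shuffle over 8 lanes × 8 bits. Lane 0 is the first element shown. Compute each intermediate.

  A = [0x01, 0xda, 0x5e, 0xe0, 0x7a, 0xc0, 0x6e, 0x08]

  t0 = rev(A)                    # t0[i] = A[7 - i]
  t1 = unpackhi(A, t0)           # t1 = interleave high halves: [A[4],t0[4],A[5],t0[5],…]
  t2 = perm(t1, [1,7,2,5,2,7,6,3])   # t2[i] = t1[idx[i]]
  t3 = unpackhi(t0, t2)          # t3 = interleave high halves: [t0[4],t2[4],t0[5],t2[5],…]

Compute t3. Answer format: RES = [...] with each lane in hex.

t0 = [0x08, 0x6e, 0xc0, 0x7a, 0xe0, 0x5e, 0xda, 0x01]
t1 = [0x7a, 0xe0, 0xc0, 0x5e, 0x6e, 0xda, 0x08, 0x01]
t2 = [0xe0, 0x01, 0xc0, 0xda, 0xc0, 0x01, 0x08, 0x5e]
t3 = [0xe0, 0xc0, 0x5e, 0x01, 0xda, 0x08, 0x01, 0x5e]

RES = [0xe0, 0xc0, 0x5e, 0x01, 0xda, 0x08, 0x01, 0x5e]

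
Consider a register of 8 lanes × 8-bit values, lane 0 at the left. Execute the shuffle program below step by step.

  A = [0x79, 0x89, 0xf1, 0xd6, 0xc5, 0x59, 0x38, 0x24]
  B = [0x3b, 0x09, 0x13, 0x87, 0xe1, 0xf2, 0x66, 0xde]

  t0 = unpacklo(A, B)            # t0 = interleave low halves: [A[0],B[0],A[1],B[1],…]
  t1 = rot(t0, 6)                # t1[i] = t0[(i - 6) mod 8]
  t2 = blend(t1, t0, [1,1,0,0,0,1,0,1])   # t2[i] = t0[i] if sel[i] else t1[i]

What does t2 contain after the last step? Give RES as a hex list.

→ t0 |79|3b|89|09|f1|13|d6|87|
→ t1 |89|09|f1|13|d6|87|79|3b|
→ t2 |79|3b|f1|13|d6|13|79|87|

RES = [ 0x79  0x3b  0xf1  0x13  0xd6  0x13  0x79  0x87 ]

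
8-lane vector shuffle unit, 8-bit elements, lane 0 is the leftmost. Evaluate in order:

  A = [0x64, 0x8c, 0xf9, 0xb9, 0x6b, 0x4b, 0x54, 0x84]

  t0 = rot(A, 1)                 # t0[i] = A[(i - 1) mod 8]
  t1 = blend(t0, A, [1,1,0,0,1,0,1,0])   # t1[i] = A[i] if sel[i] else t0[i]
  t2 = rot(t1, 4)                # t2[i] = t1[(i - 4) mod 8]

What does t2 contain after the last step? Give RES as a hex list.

RES = [ 0x6b  0x6b  0x54  0x54  0x64  0x8c  0x8c  0xf9 ]

  t0: 84 64 8c f9 b9 6b 4b 54
  t1: 64 8c 8c f9 6b 6b 54 54
  t2: 6b 6b 54 54 64 8c 8c f9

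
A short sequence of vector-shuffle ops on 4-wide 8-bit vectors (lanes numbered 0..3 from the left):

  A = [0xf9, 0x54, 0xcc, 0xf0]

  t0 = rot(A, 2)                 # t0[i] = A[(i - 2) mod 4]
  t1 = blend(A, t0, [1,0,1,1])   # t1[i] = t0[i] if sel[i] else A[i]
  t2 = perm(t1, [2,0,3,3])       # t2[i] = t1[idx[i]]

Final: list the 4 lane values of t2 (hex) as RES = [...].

RES = [0xf9, 0xcc, 0x54, 0x54]

→ t0 |cc|f0|f9|54|
→ t1 |cc|54|f9|54|
→ t2 |f9|cc|54|54|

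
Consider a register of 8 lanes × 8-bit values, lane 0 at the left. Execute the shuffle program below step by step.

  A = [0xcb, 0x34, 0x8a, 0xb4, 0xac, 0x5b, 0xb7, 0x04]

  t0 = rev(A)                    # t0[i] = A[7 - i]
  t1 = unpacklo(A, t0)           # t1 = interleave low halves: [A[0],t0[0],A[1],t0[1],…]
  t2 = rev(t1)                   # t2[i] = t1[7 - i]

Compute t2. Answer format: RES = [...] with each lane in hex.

t0 = [0x04, 0xb7, 0x5b, 0xac, 0xb4, 0x8a, 0x34, 0xcb]
t1 = [0xcb, 0x04, 0x34, 0xb7, 0x8a, 0x5b, 0xb4, 0xac]
t2 = [0xac, 0xb4, 0x5b, 0x8a, 0xb7, 0x34, 0x04, 0xcb]

RES = [0xac, 0xb4, 0x5b, 0x8a, 0xb7, 0x34, 0x04, 0xcb]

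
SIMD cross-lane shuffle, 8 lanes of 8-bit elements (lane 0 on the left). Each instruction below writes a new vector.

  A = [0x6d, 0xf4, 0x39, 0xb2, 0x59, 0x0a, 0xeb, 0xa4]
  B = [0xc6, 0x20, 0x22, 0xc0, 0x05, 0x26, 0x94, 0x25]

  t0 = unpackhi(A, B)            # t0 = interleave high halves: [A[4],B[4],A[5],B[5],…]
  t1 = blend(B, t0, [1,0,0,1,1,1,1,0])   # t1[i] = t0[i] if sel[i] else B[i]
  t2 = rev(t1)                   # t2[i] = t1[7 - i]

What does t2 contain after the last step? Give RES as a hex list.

RES = [0x25, 0xa4, 0x94, 0xeb, 0x26, 0x22, 0x20, 0x59]

  t0: 59 05 0a 26 eb 94 a4 25
  t1: 59 20 22 26 eb 94 a4 25
  t2: 25 a4 94 eb 26 22 20 59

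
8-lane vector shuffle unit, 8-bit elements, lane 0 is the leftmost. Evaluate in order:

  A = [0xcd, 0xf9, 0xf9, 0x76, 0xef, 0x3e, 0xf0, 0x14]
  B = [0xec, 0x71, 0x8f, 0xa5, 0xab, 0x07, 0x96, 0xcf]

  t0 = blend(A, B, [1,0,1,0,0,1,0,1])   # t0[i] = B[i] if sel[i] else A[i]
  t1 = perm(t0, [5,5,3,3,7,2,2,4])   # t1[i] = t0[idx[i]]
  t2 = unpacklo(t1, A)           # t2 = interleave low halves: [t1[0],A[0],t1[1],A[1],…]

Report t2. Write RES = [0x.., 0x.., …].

RES = [0x07, 0xcd, 0x07, 0xf9, 0x76, 0xf9, 0x76, 0x76]

t0 = [0xec, 0xf9, 0x8f, 0x76, 0xef, 0x07, 0xf0, 0xcf]
t1 = [0x07, 0x07, 0x76, 0x76, 0xcf, 0x8f, 0x8f, 0xef]
t2 = [0x07, 0xcd, 0x07, 0xf9, 0x76, 0xf9, 0x76, 0x76]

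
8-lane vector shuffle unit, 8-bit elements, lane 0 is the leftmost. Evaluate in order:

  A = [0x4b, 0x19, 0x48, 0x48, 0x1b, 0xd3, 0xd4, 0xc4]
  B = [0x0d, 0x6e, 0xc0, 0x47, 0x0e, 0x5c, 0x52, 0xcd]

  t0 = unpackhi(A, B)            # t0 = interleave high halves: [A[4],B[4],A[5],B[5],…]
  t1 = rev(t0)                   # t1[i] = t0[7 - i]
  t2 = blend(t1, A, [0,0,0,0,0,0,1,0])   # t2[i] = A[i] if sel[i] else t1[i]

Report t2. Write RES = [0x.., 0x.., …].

RES = [0xcd, 0xc4, 0x52, 0xd4, 0x5c, 0xd3, 0xd4, 0x1b]

  t0: 1b 0e d3 5c d4 52 c4 cd
  t1: cd c4 52 d4 5c d3 0e 1b
  t2: cd c4 52 d4 5c d3 d4 1b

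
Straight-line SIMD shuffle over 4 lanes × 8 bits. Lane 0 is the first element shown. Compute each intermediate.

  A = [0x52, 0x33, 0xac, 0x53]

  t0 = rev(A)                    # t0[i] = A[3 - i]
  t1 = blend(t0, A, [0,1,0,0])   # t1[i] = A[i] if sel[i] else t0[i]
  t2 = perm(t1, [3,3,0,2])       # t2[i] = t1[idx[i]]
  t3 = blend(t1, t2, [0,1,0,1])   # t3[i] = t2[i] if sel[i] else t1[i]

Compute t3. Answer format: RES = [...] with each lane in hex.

  t0: 53 ac 33 52
  t1: 53 33 33 52
  t2: 52 52 53 33
  t3: 53 52 33 33

RES = [ 0x53  0x52  0x33  0x33 ]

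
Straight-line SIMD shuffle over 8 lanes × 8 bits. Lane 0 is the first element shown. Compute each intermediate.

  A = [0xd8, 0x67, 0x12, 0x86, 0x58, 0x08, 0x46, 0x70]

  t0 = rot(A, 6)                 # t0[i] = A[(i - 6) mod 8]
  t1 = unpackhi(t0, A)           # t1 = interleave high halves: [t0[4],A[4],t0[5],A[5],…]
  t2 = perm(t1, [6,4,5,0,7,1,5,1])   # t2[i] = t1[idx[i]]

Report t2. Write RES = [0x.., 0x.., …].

t0 = [0x12, 0x86, 0x58, 0x08, 0x46, 0x70, 0xd8, 0x67]
t1 = [0x46, 0x58, 0x70, 0x08, 0xd8, 0x46, 0x67, 0x70]
t2 = [0x67, 0xd8, 0x46, 0x46, 0x70, 0x58, 0x46, 0x58]

RES = [ 0x67  0xd8  0x46  0x46  0x70  0x58  0x46  0x58 ]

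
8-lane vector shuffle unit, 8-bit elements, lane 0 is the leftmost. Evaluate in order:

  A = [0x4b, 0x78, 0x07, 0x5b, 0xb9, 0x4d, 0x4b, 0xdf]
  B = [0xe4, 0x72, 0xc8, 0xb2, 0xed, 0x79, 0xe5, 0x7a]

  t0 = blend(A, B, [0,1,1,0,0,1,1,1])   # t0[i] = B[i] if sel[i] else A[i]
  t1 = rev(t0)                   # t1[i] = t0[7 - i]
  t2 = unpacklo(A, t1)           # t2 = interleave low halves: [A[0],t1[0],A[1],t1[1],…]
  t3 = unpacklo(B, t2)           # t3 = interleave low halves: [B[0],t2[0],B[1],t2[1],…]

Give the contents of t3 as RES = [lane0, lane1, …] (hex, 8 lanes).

  t0: 4b 72 c8 5b b9 79 e5 7a
  t1: 7a e5 79 b9 5b c8 72 4b
  t2: 4b 7a 78 e5 07 79 5b b9
  t3: e4 4b 72 7a c8 78 b2 e5

RES = [ 0xe4  0x4b  0x72  0x7a  0xc8  0x78  0xb2  0xe5 ]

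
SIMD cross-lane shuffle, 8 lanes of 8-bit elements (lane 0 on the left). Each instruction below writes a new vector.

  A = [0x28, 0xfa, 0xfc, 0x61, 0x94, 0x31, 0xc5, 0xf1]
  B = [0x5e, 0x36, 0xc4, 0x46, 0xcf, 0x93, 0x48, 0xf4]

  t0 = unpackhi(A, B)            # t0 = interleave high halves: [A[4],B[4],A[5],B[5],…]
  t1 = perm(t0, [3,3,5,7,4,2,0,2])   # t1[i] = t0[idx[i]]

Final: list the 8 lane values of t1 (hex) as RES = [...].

RES = [ 0x93  0x93  0x48  0xf4  0xc5  0x31  0x94  0x31 ]

→ t0 |94|cf|31|93|c5|48|f1|f4|
→ t1 |93|93|48|f4|c5|31|94|31|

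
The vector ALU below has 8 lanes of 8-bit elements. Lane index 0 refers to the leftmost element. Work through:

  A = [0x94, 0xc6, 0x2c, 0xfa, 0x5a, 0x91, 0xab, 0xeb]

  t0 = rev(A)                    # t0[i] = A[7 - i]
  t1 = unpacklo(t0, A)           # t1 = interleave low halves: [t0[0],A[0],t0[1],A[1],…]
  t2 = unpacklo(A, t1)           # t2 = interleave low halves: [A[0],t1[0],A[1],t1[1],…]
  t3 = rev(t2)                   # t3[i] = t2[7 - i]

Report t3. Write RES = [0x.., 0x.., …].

RES = [ 0xc6  0xfa  0xab  0x2c  0x94  0xc6  0xeb  0x94 ]

  t0: eb ab 91 5a fa 2c c6 94
  t1: eb 94 ab c6 91 2c 5a fa
  t2: 94 eb c6 94 2c ab fa c6
  t3: c6 fa ab 2c 94 c6 eb 94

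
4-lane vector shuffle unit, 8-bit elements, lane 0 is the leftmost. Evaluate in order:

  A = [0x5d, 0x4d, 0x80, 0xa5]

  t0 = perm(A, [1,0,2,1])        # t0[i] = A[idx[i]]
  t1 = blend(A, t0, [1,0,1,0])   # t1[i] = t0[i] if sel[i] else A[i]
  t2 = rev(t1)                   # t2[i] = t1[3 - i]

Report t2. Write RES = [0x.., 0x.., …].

RES = [0xa5, 0x80, 0x4d, 0x4d]

  t0: 4d 5d 80 4d
  t1: 4d 4d 80 a5
  t2: a5 80 4d 4d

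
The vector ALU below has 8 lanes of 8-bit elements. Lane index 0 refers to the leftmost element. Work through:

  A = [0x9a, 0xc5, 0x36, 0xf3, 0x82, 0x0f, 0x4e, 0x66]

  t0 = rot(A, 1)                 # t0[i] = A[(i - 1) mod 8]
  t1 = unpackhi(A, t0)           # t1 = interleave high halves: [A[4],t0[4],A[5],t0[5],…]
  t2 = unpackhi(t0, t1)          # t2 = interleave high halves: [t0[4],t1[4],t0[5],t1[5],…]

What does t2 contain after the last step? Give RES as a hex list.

→ t0 |66|9a|c5|36|f3|82|0f|4e|
→ t1 |82|f3|0f|82|4e|0f|66|4e|
→ t2 |f3|4e|82|0f|0f|66|4e|4e|

RES = [ 0xf3  0x4e  0x82  0x0f  0x0f  0x66  0x4e  0x4e ]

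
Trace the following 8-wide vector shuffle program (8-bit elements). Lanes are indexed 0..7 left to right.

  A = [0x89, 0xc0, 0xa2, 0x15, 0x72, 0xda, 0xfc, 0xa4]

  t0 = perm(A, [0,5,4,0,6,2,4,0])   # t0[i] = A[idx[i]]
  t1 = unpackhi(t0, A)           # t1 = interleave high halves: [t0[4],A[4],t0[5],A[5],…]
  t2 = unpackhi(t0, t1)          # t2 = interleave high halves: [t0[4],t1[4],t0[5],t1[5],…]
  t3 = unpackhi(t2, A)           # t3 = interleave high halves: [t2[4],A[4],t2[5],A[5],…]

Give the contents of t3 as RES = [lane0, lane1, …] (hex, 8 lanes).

RES = [ 0x72  0x72  0x89  0xda  0x89  0xfc  0xa4  0xa4 ]

t0 = [0x89, 0xda, 0x72, 0x89, 0xfc, 0xa2, 0x72, 0x89]
t1 = [0xfc, 0x72, 0xa2, 0xda, 0x72, 0xfc, 0x89, 0xa4]
t2 = [0xfc, 0x72, 0xa2, 0xfc, 0x72, 0x89, 0x89, 0xa4]
t3 = [0x72, 0x72, 0x89, 0xda, 0x89, 0xfc, 0xa4, 0xa4]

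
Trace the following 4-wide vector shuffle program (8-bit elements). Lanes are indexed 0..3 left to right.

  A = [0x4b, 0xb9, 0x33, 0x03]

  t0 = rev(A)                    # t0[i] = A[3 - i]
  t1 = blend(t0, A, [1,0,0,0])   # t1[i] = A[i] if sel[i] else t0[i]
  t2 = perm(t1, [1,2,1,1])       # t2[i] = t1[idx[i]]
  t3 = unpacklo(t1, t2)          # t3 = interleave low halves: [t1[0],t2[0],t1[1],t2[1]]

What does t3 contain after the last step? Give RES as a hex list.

  t0: 03 33 b9 4b
  t1: 4b 33 b9 4b
  t2: 33 b9 33 33
  t3: 4b 33 33 b9

RES = [0x4b, 0x33, 0x33, 0xb9]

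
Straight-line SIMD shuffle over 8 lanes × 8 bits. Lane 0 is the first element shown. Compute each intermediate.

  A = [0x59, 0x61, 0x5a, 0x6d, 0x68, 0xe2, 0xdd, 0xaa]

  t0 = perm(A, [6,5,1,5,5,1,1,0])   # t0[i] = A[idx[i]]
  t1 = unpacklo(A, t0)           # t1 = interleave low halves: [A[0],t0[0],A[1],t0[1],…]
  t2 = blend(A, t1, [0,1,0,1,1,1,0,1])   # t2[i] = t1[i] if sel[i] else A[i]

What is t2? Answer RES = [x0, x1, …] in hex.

RES = [0x59, 0xdd, 0x5a, 0xe2, 0x5a, 0x61, 0xdd, 0xe2]

t0 = [0xdd, 0xe2, 0x61, 0xe2, 0xe2, 0x61, 0x61, 0x59]
t1 = [0x59, 0xdd, 0x61, 0xe2, 0x5a, 0x61, 0x6d, 0xe2]
t2 = [0x59, 0xdd, 0x5a, 0xe2, 0x5a, 0x61, 0xdd, 0xe2]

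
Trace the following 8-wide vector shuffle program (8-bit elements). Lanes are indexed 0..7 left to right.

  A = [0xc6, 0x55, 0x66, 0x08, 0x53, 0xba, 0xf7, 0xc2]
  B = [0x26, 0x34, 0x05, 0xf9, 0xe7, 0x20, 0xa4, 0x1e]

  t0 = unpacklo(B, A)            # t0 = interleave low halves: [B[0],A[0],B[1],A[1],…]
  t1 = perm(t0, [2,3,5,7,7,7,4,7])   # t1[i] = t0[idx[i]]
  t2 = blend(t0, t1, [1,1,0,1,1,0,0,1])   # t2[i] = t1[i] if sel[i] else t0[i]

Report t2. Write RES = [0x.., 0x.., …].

RES = [0x34, 0x55, 0x34, 0x08, 0x08, 0x66, 0xf9, 0x08]

  t0: 26 c6 34 55 05 66 f9 08
  t1: 34 55 66 08 08 08 05 08
  t2: 34 55 34 08 08 66 f9 08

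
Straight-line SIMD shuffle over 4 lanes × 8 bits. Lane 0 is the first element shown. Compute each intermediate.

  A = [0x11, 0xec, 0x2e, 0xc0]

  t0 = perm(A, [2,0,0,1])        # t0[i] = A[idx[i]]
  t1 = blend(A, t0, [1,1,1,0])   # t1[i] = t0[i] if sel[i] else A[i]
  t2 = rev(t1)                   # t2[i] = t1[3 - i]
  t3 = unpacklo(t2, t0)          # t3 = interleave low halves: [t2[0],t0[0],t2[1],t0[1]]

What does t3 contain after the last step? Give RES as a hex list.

RES = [0xc0, 0x2e, 0x11, 0x11]

t0 = [0x2e, 0x11, 0x11, 0xec]
t1 = [0x2e, 0x11, 0x11, 0xc0]
t2 = [0xc0, 0x11, 0x11, 0x2e]
t3 = [0xc0, 0x2e, 0x11, 0x11]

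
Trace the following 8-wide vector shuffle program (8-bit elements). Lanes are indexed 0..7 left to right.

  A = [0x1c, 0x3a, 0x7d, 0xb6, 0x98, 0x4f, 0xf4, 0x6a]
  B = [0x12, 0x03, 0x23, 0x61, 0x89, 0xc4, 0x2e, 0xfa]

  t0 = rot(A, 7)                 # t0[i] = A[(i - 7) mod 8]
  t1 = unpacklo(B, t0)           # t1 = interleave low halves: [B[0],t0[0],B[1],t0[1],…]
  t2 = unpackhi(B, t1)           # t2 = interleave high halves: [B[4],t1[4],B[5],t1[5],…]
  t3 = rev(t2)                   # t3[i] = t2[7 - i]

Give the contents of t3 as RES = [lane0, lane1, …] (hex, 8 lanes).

RES = [0x98, 0xfa, 0x61, 0x2e, 0xb6, 0xc4, 0x23, 0x89]

t0 = [0x3a, 0x7d, 0xb6, 0x98, 0x4f, 0xf4, 0x6a, 0x1c]
t1 = [0x12, 0x3a, 0x03, 0x7d, 0x23, 0xb6, 0x61, 0x98]
t2 = [0x89, 0x23, 0xc4, 0xb6, 0x2e, 0x61, 0xfa, 0x98]
t3 = [0x98, 0xfa, 0x61, 0x2e, 0xb6, 0xc4, 0x23, 0x89]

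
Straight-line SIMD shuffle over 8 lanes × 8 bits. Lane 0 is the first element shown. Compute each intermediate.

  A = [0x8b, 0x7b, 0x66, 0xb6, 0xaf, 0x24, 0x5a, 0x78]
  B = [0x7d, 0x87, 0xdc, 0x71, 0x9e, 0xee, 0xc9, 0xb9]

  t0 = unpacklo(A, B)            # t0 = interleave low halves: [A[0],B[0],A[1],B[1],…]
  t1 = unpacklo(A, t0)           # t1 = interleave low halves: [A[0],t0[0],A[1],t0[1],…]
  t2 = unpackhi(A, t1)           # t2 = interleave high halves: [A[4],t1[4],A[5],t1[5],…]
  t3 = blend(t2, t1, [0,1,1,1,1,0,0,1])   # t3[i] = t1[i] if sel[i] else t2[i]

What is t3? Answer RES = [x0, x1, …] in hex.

RES = [ 0xaf  0x8b  0x7b  0x7d  0x66  0xb6  0x78  0x87 ]

  t0: 8b 7d 7b 87 66 dc b6 71
  t1: 8b 8b 7b 7d 66 7b b6 87
  t2: af 66 24 7b 5a b6 78 87
  t3: af 8b 7b 7d 66 b6 78 87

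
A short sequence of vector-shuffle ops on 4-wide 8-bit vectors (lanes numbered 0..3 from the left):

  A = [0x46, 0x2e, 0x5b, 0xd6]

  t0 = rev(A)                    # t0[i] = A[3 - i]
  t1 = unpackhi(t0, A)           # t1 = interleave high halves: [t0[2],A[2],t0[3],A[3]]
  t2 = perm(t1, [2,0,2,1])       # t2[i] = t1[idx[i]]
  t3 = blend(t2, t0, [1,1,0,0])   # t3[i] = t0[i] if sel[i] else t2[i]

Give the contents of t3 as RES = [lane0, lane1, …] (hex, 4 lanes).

t0 = [0xd6, 0x5b, 0x2e, 0x46]
t1 = [0x2e, 0x5b, 0x46, 0xd6]
t2 = [0x46, 0x2e, 0x46, 0x5b]
t3 = [0xd6, 0x5b, 0x46, 0x5b]

RES = [ 0xd6  0x5b  0x46  0x5b ]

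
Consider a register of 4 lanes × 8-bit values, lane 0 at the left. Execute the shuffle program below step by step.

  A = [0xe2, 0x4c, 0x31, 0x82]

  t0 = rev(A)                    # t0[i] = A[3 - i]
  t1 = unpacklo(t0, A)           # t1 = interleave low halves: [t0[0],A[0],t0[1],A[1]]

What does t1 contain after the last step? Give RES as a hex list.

RES = [ 0x82  0xe2  0x31  0x4c ]

→ t0 |82|31|4c|e2|
→ t1 |82|e2|31|4c|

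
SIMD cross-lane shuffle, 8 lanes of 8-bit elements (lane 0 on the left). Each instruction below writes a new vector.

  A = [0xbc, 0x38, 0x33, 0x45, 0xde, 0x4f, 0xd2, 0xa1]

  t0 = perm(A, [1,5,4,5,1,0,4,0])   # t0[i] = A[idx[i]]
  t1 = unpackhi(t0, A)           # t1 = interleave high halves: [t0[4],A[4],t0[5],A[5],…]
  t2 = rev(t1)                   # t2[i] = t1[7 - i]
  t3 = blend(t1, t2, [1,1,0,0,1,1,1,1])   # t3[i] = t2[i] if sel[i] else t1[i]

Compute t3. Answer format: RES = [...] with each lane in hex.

→ t0 |38|4f|de|4f|38|bc|de|bc|
→ t1 |38|de|bc|4f|de|d2|bc|a1|
→ t2 |a1|bc|d2|de|4f|bc|de|38|
→ t3 |a1|bc|bc|4f|4f|bc|de|38|

RES = [0xa1, 0xbc, 0xbc, 0x4f, 0x4f, 0xbc, 0xde, 0x38]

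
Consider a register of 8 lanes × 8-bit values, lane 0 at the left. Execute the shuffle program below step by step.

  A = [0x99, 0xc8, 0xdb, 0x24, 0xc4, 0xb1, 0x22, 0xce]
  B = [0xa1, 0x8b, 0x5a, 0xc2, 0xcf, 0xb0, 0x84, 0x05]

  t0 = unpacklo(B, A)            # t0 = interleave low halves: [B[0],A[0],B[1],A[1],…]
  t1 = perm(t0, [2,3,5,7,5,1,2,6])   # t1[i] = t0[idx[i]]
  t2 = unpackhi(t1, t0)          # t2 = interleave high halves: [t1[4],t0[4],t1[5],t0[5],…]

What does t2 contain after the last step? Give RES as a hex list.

  t0: a1 99 8b c8 5a db c2 24
  t1: 8b c8 db 24 db 99 8b c2
  t2: db 5a 99 db 8b c2 c2 24

RES = [ 0xdb  0x5a  0x99  0xdb  0x8b  0xc2  0xc2  0x24 ]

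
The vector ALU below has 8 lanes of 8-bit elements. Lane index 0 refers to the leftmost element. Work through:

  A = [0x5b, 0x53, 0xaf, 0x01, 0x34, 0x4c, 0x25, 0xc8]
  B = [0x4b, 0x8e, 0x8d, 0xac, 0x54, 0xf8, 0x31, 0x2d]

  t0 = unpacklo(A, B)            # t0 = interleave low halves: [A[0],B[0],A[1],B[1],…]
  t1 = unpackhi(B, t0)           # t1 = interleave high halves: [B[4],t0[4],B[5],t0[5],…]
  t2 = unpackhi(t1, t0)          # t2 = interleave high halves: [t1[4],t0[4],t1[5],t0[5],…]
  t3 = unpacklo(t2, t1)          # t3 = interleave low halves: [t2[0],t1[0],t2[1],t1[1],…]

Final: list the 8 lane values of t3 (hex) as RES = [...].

RES = [ 0x31  0x54  0xaf  0xaf  0x01  0xf8  0x8d  0x8d ]

  t0: 5b 4b 53 8e af 8d 01 ac
  t1: 54 af f8 8d 31 01 2d ac
  t2: 31 af 01 8d 2d 01 ac ac
  t3: 31 54 af af 01 f8 8d 8d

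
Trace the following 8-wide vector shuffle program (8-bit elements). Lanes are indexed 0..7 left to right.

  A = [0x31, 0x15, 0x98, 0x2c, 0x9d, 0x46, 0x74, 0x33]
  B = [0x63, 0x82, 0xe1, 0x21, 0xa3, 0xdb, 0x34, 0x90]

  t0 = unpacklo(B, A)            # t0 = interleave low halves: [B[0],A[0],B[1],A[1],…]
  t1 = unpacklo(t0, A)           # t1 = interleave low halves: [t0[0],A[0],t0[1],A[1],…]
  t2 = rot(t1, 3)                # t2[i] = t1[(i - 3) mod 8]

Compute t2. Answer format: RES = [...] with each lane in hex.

→ t0 |63|31|82|15|e1|98|21|2c|
→ t1 |63|31|31|15|82|98|15|2c|
→ t2 |98|15|2c|63|31|31|15|82|

RES = [0x98, 0x15, 0x2c, 0x63, 0x31, 0x31, 0x15, 0x82]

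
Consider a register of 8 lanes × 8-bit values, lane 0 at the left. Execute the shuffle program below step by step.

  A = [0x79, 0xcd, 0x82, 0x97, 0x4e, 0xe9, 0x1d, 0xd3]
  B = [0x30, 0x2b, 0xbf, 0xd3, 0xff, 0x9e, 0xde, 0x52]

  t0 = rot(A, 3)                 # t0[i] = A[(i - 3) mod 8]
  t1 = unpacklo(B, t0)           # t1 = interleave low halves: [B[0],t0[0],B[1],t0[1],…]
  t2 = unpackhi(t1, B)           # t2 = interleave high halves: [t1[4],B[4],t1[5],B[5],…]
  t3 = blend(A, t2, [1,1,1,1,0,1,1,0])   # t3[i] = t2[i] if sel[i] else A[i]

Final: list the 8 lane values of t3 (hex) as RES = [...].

t0 = [0xe9, 0x1d, 0xd3, 0x79, 0xcd, 0x82, 0x97, 0x4e]
t1 = [0x30, 0xe9, 0x2b, 0x1d, 0xbf, 0xd3, 0xd3, 0x79]
t2 = [0xbf, 0xff, 0xd3, 0x9e, 0xd3, 0xde, 0x79, 0x52]
t3 = [0xbf, 0xff, 0xd3, 0x9e, 0x4e, 0xde, 0x79, 0xd3]

RES = [0xbf, 0xff, 0xd3, 0x9e, 0x4e, 0xde, 0x79, 0xd3]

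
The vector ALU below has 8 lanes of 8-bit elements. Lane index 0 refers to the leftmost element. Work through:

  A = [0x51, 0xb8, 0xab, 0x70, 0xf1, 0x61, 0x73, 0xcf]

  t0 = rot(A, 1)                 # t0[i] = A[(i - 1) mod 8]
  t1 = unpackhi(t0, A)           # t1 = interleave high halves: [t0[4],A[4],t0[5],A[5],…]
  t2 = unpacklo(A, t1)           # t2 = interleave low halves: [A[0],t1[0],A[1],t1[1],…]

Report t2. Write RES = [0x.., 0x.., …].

t0 = [0xcf, 0x51, 0xb8, 0xab, 0x70, 0xf1, 0x61, 0x73]
t1 = [0x70, 0xf1, 0xf1, 0x61, 0x61, 0x73, 0x73, 0xcf]
t2 = [0x51, 0x70, 0xb8, 0xf1, 0xab, 0xf1, 0x70, 0x61]

RES = [ 0x51  0x70  0xb8  0xf1  0xab  0xf1  0x70  0x61 ]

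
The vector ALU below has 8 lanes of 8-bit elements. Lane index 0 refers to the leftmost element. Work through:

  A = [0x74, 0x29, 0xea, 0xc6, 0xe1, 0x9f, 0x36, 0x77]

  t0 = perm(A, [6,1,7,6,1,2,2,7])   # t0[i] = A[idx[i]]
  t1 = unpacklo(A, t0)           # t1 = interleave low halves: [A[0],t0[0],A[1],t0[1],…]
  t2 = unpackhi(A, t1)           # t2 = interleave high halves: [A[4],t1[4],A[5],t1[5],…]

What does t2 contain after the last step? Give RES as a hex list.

→ t0 |36|29|77|36|29|ea|ea|77|
→ t1 |74|36|29|29|ea|77|c6|36|
→ t2 |e1|ea|9f|77|36|c6|77|36|

RES = [ 0xe1  0xea  0x9f  0x77  0x36  0xc6  0x77  0x36 ]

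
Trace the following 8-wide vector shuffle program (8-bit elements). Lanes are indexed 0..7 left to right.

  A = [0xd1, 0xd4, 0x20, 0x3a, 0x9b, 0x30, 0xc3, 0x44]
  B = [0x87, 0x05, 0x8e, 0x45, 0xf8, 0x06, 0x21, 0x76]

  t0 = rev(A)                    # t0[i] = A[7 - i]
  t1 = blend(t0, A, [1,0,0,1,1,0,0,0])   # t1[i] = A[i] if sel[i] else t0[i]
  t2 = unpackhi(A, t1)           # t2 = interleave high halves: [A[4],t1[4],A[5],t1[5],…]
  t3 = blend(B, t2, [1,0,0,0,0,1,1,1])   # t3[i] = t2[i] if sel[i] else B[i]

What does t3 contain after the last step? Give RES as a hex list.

RES = [0x9b, 0x05, 0x8e, 0x45, 0xf8, 0xd4, 0x44, 0xd1]

t0 = [0x44, 0xc3, 0x30, 0x9b, 0x3a, 0x20, 0xd4, 0xd1]
t1 = [0xd1, 0xc3, 0x30, 0x3a, 0x9b, 0x20, 0xd4, 0xd1]
t2 = [0x9b, 0x9b, 0x30, 0x20, 0xc3, 0xd4, 0x44, 0xd1]
t3 = [0x9b, 0x05, 0x8e, 0x45, 0xf8, 0xd4, 0x44, 0xd1]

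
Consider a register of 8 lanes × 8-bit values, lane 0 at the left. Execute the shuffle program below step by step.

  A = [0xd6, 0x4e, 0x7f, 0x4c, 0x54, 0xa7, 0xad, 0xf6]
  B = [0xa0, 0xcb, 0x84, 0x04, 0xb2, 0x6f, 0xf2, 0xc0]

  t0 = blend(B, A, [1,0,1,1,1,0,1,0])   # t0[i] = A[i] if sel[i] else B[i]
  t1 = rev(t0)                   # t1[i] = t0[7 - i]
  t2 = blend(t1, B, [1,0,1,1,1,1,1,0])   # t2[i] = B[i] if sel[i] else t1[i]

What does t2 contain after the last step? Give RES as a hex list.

→ t0 |d6|cb|7f|4c|54|6f|ad|c0|
→ t1 |c0|ad|6f|54|4c|7f|cb|d6|
→ t2 |a0|ad|84|04|b2|6f|f2|d6|

RES = [ 0xa0  0xad  0x84  0x04  0xb2  0x6f  0xf2  0xd6 ]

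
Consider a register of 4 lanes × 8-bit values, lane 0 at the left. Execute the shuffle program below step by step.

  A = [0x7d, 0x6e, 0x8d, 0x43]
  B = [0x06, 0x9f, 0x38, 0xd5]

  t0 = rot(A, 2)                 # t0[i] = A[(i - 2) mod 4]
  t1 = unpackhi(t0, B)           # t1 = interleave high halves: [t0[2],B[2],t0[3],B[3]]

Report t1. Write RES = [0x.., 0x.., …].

→ t0 |8d|43|7d|6e|
→ t1 |7d|38|6e|d5|

RES = [0x7d, 0x38, 0x6e, 0xd5]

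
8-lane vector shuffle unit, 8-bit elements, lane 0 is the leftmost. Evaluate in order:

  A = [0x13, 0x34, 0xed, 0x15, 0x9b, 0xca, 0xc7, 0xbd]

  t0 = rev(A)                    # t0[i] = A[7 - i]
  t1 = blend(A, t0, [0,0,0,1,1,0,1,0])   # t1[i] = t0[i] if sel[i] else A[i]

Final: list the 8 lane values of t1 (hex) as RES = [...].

RES = [0x13, 0x34, 0xed, 0x9b, 0x15, 0xca, 0x34, 0xbd]

  t0: bd c7 ca 9b 15 ed 34 13
  t1: 13 34 ed 9b 15 ca 34 bd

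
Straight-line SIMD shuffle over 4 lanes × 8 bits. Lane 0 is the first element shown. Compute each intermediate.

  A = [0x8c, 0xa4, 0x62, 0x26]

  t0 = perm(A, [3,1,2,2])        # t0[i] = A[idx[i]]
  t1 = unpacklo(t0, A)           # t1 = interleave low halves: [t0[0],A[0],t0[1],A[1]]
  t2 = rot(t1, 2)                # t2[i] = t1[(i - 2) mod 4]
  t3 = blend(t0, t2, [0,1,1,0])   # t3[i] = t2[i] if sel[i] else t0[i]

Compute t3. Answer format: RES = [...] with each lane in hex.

  t0: 26 a4 62 62
  t1: 26 8c a4 a4
  t2: a4 a4 26 8c
  t3: 26 a4 26 62

RES = [ 0x26  0xa4  0x26  0x62 ]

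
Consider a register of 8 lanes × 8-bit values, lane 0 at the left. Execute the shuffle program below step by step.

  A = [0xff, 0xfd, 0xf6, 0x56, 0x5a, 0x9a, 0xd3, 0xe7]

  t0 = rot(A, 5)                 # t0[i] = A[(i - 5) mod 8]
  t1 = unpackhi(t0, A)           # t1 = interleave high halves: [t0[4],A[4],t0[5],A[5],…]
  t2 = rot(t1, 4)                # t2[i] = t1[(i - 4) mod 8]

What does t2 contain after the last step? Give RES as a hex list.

RES = [ 0xfd  0xd3  0xf6  0xe7  0xe7  0x5a  0xff  0x9a ]

t0 = [0x56, 0x5a, 0x9a, 0xd3, 0xe7, 0xff, 0xfd, 0xf6]
t1 = [0xe7, 0x5a, 0xff, 0x9a, 0xfd, 0xd3, 0xf6, 0xe7]
t2 = [0xfd, 0xd3, 0xf6, 0xe7, 0xe7, 0x5a, 0xff, 0x9a]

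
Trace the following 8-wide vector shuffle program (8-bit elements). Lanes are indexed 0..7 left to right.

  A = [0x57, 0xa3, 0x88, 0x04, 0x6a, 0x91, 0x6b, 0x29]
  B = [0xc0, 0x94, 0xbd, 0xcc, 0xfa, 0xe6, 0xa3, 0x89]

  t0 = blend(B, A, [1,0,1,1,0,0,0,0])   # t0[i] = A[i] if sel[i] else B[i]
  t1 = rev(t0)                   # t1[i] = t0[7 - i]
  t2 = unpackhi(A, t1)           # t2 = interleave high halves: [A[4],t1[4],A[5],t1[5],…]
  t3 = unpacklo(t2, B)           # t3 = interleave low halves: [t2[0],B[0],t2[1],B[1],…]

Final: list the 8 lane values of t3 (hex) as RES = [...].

t0 = [0x57, 0x94, 0x88, 0x04, 0xfa, 0xe6, 0xa3, 0x89]
t1 = [0x89, 0xa3, 0xe6, 0xfa, 0x04, 0x88, 0x94, 0x57]
t2 = [0x6a, 0x04, 0x91, 0x88, 0x6b, 0x94, 0x29, 0x57]
t3 = [0x6a, 0xc0, 0x04, 0x94, 0x91, 0xbd, 0x88, 0xcc]

RES = [0x6a, 0xc0, 0x04, 0x94, 0x91, 0xbd, 0x88, 0xcc]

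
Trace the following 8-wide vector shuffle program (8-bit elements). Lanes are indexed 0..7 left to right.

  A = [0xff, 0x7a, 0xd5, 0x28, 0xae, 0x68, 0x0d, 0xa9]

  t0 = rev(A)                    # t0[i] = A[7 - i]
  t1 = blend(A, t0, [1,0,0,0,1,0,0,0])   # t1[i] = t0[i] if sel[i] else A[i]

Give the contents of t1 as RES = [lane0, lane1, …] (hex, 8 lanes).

RES = [ 0xa9  0x7a  0xd5  0x28  0x28  0x68  0x0d  0xa9 ]

  t0: a9 0d 68 ae 28 d5 7a ff
  t1: a9 7a d5 28 28 68 0d a9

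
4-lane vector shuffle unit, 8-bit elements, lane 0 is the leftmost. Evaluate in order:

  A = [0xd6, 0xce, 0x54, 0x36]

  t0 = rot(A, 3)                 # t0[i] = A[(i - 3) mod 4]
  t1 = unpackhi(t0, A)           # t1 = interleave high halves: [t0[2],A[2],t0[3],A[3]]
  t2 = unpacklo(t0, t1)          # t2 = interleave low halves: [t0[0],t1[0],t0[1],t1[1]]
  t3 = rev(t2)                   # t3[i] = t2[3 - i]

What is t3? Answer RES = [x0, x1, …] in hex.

RES = [ 0x54  0x54  0x36  0xce ]

  t0: ce 54 36 d6
  t1: 36 54 d6 36
  t2: ce 36 54 54
  t3: 54 54 36 ce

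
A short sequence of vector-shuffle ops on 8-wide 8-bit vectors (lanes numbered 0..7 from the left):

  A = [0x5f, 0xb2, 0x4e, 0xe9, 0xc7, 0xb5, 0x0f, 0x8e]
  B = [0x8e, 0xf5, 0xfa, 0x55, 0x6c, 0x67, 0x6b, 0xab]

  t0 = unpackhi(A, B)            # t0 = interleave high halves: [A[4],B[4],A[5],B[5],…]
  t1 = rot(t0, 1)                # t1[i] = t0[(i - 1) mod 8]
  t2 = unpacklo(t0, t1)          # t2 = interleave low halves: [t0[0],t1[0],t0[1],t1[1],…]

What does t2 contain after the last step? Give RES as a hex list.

RES = [ 0xc7  0xab  0x6c  0xc7  0xb5  0x6c  0x67  0xb5 ]

t0 = [0xc7, 0x6c, 0xb5, 0x67, 0x0f, 0x6b, 0x8e, 0xab]
t1 = [0xab, 0xc7, 0x6c, 0xb5, 0x67, 0x0f, 0x6b, 0x8e]
t2 = [0xc7, 0xab, 0x6c, 0xc7, 0xb5, 0x6c, 0x67, 0xb5]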